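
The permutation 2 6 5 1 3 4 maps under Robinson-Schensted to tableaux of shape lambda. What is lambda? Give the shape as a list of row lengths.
RSK row insertion gives P = [[1, 3, 4], [2, 5], [6]], which has shape [3, 2, 1].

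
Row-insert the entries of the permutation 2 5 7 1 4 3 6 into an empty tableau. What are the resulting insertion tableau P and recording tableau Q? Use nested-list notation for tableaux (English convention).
P = [[1, 3, 6], [2, 4, 7], [5]], Q = [[1, 2, 3], [4, 5, 7], [6]]

Insert each entry of the permutation into P by Schensted row insertion, recording in Q the position of each new cell.

Insert 2: appended to row 1. P = [[2]].
Insert 5: appended to row 1. P = [[2, 5]].
Insert 7: appended to row 1. P = [[2, 5, 7]].
Insert 1: 1 bumps 2 from row 1; 2 starts row 2. P = [[1, 5, 7], [2]].
Insert 4: 4 bumps 5 from row 1; 5 appends to row 2. P = [[1, 4, 7], [2, 5]].
Insert 3: 3 bumps 4 from row 1; 4 bumps 5 from row 2; 5 starts row 3. P = [[1, 3, 7], [2, 4], [5]].
Insert 6: 6 bumps 7 from row 1; 7 appends to row 2. P = [[1, 3, 6], [2, 4, 7], [5]].

So P = [[1, 3, 6], [2, 4, 7], [5]], Q = [[1, 2, 3], [4, 5, 7], [6]].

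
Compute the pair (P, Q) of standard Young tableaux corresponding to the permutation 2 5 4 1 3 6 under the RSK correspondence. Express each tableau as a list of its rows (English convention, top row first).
Insert each entry of the permutation into P by Schensted row insertion, recording in Q the position of each new cell.

After inserting 2: P = [[2]].
After inserting 5: P = [[2, 5]].
After inserting 4: P = [[2, 4], [5]].
After inserting 1: P = [[1, 4], [2], [5]].
After inserting 3: P = [[1, 3], [2, 4], [5]].
After inserting 6: P = [[1, 3, 6], [2, 4], [5]].

So P = [[1, 3, 6], [2, 4], [5]], Q = [[1, 2, 6], [3, 5], [4]].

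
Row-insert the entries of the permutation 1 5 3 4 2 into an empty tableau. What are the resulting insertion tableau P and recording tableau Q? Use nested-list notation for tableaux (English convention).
Insert each entry of the permutation into P by Schensted row insertion, recording in Q the position of each new cell.

Insert 1: appended to row 1. P = [[1]].
Insert 5: appended to row 1. P = [[1, 5]].
Insert 3: 3 bumps 5 from row 1; 5 starts row 2. P = [[1, 3], [5]].
Insert 4: appended to row 1. P = [[1, 3, 4], [5]].
Insert 2: 2 bumps 3 from row 1; 3 bumps 5 from row 2; 5 starts row 3. P = [[1, 2, 4], [3], [5]].

So P = [[1, 2, 4], [3], [5]], Q = [[1, 2, 4], [3], [5]].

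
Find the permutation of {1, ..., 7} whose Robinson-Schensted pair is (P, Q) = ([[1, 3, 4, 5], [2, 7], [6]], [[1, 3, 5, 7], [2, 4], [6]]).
6 2 7 3 4 1 5

Reverse the RSK construction: for i from n down to 1, find the cell of Q containing i, remove the entry at that cell from P, and reverse-bump it up through P; the value ejected from row 1 is w(i).

Step i=7: Q has 7 at row 1, column 4; remove that cell from P, ejecting 5. So w(7) = 5. P is now [[1, 3, 4], [2, 7], [6]].
Step i=6: Q has 6 at row 3, column 1; remove 6 from row 3 of P and reverse-bump: 6 enters row 2 and ejects 2; 2 enters row 1 and ejects 1. So w(6) = 1. P is now [[2, 3, 4], [6, 7]].
Step i=5: Q has 5 at row 1, column 3; remove that cell from P, ejecting 4. So w(5) = 4. P is now [[2, 3], [6, 7]].
Step i=4: Q has 4 at row 2, column 2; remove 7 from row 2 of P and reverse-bump: 7 enters row 1 and ejects 3. So w(4) = 3. P is now [[2, 7], [6]].
Step i=3: Q has 3 at row 1, column 2; remove that cell from P, ejecting 7. So w(3) = 7. P is now [[2], [6]].
Step i=2: Q has 2 at row 2, column 1; remove 6 from row 2 of P and reverse-bump: 6 enters row 1 and ejects 2. So w(2) = 2. P is now [[6]].
Step i=1: Q has 1 at row 1, column 1; remove that cell from P, ejecting 6. So w(1) = 6. P is now [].

So w = 6 2 7 3 4 1 5.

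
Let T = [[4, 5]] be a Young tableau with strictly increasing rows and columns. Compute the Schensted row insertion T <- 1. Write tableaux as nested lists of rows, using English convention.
[[1, 5], [4]]

In row 1, 1 replaces 4 (the leftmost entry greater than 1); 4 is bumped to row 2. 4 starts a new row 2. The new tableau is [[1, 5], [4]].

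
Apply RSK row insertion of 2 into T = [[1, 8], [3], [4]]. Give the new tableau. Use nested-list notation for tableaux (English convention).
In row 1, 2 replaces 8 (the leftmost entry greater than 2); 8 is bumped to row 2. 8 is appended to row 2. The new tableau is [[1, 2], [3, 8], [4]].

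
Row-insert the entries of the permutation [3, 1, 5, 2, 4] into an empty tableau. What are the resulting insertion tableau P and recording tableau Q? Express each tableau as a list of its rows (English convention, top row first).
Insert each entry of the permutation into P by Schensted row insertion, recording in Q the position of each new cell.

After inserting 3: P = [[3]].
After inserting 1: P = [[1], [3]].
After inserting 5: P = [[1, 5], [3]].
After inserting 2: P = [[1, 2], [3, 5]].
After inserting 4: P = [[1, 2, 4], [3, 5]].

So P = [[1, 2, 4], [3, 5]], Q = [[1, 3, 5], [2, 4]].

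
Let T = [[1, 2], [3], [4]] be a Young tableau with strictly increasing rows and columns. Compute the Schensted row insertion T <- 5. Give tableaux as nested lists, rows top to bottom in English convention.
[[1, 2, 5], [3], [4]]

5 is larger than every entry of row 1, so it is appended to row 1. The new tableau is [[1, 2, 5], [3], [4]].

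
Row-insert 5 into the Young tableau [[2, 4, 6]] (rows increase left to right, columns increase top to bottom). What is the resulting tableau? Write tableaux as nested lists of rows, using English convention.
In row 1, 5 replaces 6 (the leftmost entry greater than 5); 6 is bumped to row 2. 6 starts a new row 2. The new tableau is [[2, 4, 5], [6]].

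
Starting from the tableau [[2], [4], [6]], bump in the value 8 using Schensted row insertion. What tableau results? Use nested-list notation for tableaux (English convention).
8 is larger than every entry of row 1, so it is appended to row 1. The new tableau is [[2, 8], [4], [6]].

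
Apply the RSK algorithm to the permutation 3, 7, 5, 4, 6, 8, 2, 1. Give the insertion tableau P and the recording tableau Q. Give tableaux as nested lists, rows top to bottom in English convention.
Insert each entry of the permutation into P by Schensted row insertion, recording in Q the position of each new cell.

Insert 3: appended to row 1. P = [[3]].
Insert 7: appended to row 1. P = [[3, 7]].
Insert 5: 5 bumps 7 from row 1; 7 starts row 2. P = [[3, 5], [7]].
Insert 4: 4 bumps 5 from row 1; 5 bumps 7 from row 2; 7 starts row 3. P = [[3, 4], [5], [7]].
Insert 6: appended to row 1. P = [[3, 4, 6], [5], [7]].
Insert 8: appended to row 1. P = [[3, 4, 6, 8], [5], [7]].
Insert 2: 2 bumps 3 from row 1; 3 bumps 5 from row 2; 5 bumps 7 from row 3; 7 starts row 4. P = [[2, 4, 6, 8], [3], [5], [7]].
Insert 1: 1 bumps 2 from row 1; 2 bumps 3 from row 2; 3 bumps 5 from row 3; 5 bumps 7 from row 4; 7 starts row 5. P = [[1, 4, 6, 8], [2], [3], [5], [7]].

So P = [[1, 4, 6, 8], [2], [3], [5], [7]], Q = [[1, 2, 5, 6], [3], [4], [7], [8]].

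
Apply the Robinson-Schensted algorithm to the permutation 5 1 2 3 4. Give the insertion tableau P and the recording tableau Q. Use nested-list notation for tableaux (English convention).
P = [[1, 2, 3, 4], [5]], Q = [[1, 3, 4, 5], [2]]

Insert each entry of the permutation into P by Schensted row insertion, recording in Q the position of each new cell.

Insert 5: appended to row 1. P = [[5]], Q = [[1]].
Insert 1: 1 bumps 5 from row 1; 5 starts row 2. P = [[1], [5]], Q = [[1], [2]].
Insert 2: appended to row 1. P = [[1, 2], [5]], Q = [[1, 3], [2]].
Insert 3: appended to row 1. P = [[1, 2, 3], [5]], Q = [[1, 3, 4], [2]].
Insert 4: appended to row 1. P = [[1, 2, 3, 4], [5]], Q = [[1, 3, 4, 5], [2]].

So P = [[1, 2, 3, 4], [5]], Q = [[1, 3, 4, 5], [2]].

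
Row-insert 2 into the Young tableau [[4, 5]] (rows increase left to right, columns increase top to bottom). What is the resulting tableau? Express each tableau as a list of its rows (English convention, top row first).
In row 1, 2 replaces 4 (the leftmost entry greater than 2); 4 is bumped to row 2. 4 starts a new row 2. The new tableau is [[2, 5], [4]].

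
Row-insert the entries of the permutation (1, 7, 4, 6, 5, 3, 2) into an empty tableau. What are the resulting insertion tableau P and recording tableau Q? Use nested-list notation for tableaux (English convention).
P = [[1, 2, 5], [3], [4], [6], [7]], Q = [[1, 2, 4], [3], [5], [6], [7]]

Insert each entry of the permutation into P by Schensted row insertion, recording in Q the position of each new cell.

Insert 1: appended to row 1. P = [[1]], Q = [[1]].
Insert 7: appended to row 1. P = [[1, 7]], Q = [[1, 2]].
Insert 4: 4 bumps 7 from row 1; 7 starts row 2. P = [[1, 4], [7]], Q = [[1, 2], [3]].
Insert 6: appended to row 1. P = [[1, 4, 6], [7]], Q = [[1, 2, 4], [3]].
Insert 5: 5 bumps 6 from row 1; 6 bumps 7 from row 2; 7 starts row 3. P = [[1, 4, 5], [6], [7]], Q = [[1, 2, 4], [3], [5]].
Insert 3: 3 bumps 4 from row 1; 4 bumps 6 from row 2; 6 bumps 7 from row 3; 7 starts row 4. P = [[1, 3, 5], [4], [6], [7]], Q = [[1, 2, 4], [3], [5], [6]].
Insert 2: 2 bumps 3 from row 1; 3 bumps 4 from row 2; 4 bumps 6 from row 3; 6 bumps 7 from row 4; 7 starts row 5. P = [[1, 2, 5], [3], [4], [6], [7]], Q = [[1, 2, 4], [3], [5], [6], [7]].

So P = [[1, 2, 5], [3], [4], [6], [7]], Q = [[1, 2, 4], [3], [5], [6], [7]].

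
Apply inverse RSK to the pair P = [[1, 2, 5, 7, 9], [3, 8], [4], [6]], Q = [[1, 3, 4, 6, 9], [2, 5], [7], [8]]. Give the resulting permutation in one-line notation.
Reverse the RSK construction: for i from n down to 1, find the cell of Q containing i, remove the entry at that cell from P, and reverse-bump it up through P; the value ejected from row 1 is w(i).

Step i=9: Q has 9 at row 1, column 5; remove that cell from P, ejecting 9. So w(9) = 9. P is now [[1, 2, 5, 7], [3, 8], [4], [6]].
Step i=8: Q has 8 at row 4, column 1; remove 6 from row 4 of P and reverse-bump: 6 enters row 3 and ejects 4; 4 enters row 2 and ejects 3; 3 enters row 1 and ejects 2. So w(8) = 2. P is now [[1, 3, 5, 7], [4, 8], [6]].
Step i=7: Q has 7 at row 3, column 1; remove 6 from row 3 of P and reverse-bump: 6 enters row 2 and ejects 4; 4 enters row 1 and ejects 3. So w(7) = 3. P is now [[1, 4, 5, 7], [6, 8]].
Step i=6: Q has 6 at row 1, column 4; remove that cell from P, ejecting 7. So w(6) = 7. P is now [[1, 4, 5], [6, 8]].
Step i=5: Q has 5 at row 2, column 2; remove 8 from row 2 of P and reverse-bump: 8 enters row 1 and ejects 5. So w(5) = 5. P is now [[1, 4, 8], [6]].
Step i=4: Q has 4 at row 1, column 3; remove that cell from P, ejecting 8. So w(4) = 8. P is now [[1, 4], [6]].
Step i=3: Q has 3 at row 1, column 2; remove that cell from P, ejecting 4. So w(3) = 4. P is now [[1], [6]].
Step i=2: Q has 2 at row 2, column 1; remove 6 from row 2 of P and reverse-bump: 6 enters row 1 and ejects 1. So w(2) = 1. P is now [[6]].
Step i=1: Q has 1 at row 1, column 1; remove that cell from P, ejecting 6. So w(1) = 6. P is now [].

So w = 6 1 4 8 5 7 3 2 9.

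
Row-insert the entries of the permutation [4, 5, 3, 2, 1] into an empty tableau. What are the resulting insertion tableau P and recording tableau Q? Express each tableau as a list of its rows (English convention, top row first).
Insert each entry of the permutation into P by Schensted row insertion, recording in Q the position of each new cell.

Insert 4: appended to row 1. P = [[4]], Q = [[1]].
Insert 5: appended to row 1. P = [[4, 5]], Q = [[1, 2]].
Insert 3: 3 bumps 4 from row 1; 4 starts row 2. P = [[3, 5], [4]], Q = [[1, 2], [3]].
Insert 2: 2 bumps 3 from row 1; 3 bumps 4 from row 2; 4 starts row 3. P = [[2, 5], [3], [4]], Q = [[1, 2], [3], [4]].
Insert 1: 1 bumps 2 from row 1; 2 bumps 3 from row 2; 3 bumps 4 from row 3; 4 starts row 4. P = [[1, 5], [2], [3], [4]], Q = [[1, 2], [3], [4], [5]].

So P = [[1, 5], [2], [3], [4]], Q = [[1, 2], [3], [4], [5]].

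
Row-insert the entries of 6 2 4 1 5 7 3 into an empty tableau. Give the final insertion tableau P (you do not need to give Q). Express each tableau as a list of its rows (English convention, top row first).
P = [[1, 3, 5, 7], [2, 4], [6]]

Insert 6: appended to row 1. P = [[6]].
Insert 2: 2 bumps 6 from row 1; 6 starts row 2. P = [[2], [6]].
Insert 4: appended to row 1. P = [[2, 4], [6]].
Insert 1: 1 bumps 2 from row 1; 2 bumps 6 from row 2; 6 starts row 3. P = [[1, 4], [2], [6]].
Insert 5: appended to row 1. P = [[1, 4, 5], [2], [6]].
Insert 7: appended to row 1. P = [[1, 4, 5, 7], [2], [6]].
Insert 3: 3 bumps 4 from row 1; 4 appends to row 2. P = [[1, 3, 5, 7], [2, 4], [6]].

So P = [[1, 3, 5, 7], [2, 4], [6]].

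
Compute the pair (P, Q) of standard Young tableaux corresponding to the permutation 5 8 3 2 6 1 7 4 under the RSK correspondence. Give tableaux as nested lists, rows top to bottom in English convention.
Insert each entry of the permutation into P by Schensted row insertion, recording in Q the position of each new cell.

Insert 5: appended to row 1. P = [[5]].
Insert 8: appended to row 1. P = [[5, 8]].
Insert 3: 3 bumps 5 from row 1; 5 starts row 2. P = [[3, 8], [5]].
Insert 2: 2 bumps 3 from row 1; 3 bumps 5 from row 2; 5 starts row 3. P = [[2, 8], [3], [5]].
Insert 6: 6 bumps 8 from row 1; 8 appends to row 2. P = [[2, 6], [3, 8], [5]].
Insert 1: 1 bumps 2 from row 1; 2 bumps 3 from row 2; 3 bumps 5 from row 3; 5 starts row 4. P = [[1, 6], [2, 8], [3], [5]].
Insert 7: appended to row 1. P = [[1, 6, 7], [2, 8], [3], [5]].
Insert 4: 4 bumps 6 from row 1; 6 bumps 8 from row 2; 8 appends to row 3. P = [[1, 4, 7], [2, 6], [3, 8], [5]].

So P = [[1, 4, 7], [2, 6], [3, 8], [5]], Q = [[1, 2, 7], [3, 5], [4, 8], [6]].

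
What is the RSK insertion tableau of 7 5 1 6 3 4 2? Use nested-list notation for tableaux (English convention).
After inserting 7: P = [[7]].
After inserting 5: P = [[5], [7]].
After inserting 1: P = [[1], [5], [7]].
After inserting 6: P = [[1, 6], [5], [7]].
After inserting 3: P = [[1, 3], [5, 6], [7]].
After inserting 4: P = [[1, 3, 4], [5, 6], [7]].
After inserting 2: P = [[1, 2, 4], [3, 6], [5], [7]].

So P = [[1, 2, 4], [3, 6], [5], [7]].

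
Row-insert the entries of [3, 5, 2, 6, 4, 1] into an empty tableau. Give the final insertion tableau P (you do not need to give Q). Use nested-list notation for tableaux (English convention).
P = [[1, 4, 6], [2, 5], [3]]

Insert 3: appended to row 1. P = [[3]].
Insert 5: appended to row 1. P = [[3, 5]].
Insert 2: 2 bumps 3 from row 1; 3 starts row 2. P = [[2, 5], [3]].
Insert 6: appended to row 1. P = [[2, 5, 6], [3]].
Insert 4: 4 bumps 5 from row 1; 5 appends to row 2. P = [[2, 4, 6], [3, 5]].
Insert 1: 1 bumps 2 from row 1; 2 bumps 3 from row 2; 3 starts row 3. P = [[1, 4, 6], [2, 5], [3]].

So P = [[1, 4, 6], [2, 5], [3]].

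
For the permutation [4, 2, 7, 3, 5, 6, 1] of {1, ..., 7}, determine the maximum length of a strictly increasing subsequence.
4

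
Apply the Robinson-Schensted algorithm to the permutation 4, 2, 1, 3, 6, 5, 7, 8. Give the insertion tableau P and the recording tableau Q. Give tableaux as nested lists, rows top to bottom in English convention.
P = [[1, 3, 5, 7, 8], [2, 6], [4]], Q = [[1, 4, 5, 7, 8], [2, 6], [3]]

Insert each entry of the permutation into P by Schensted row insertion, recording in Q the position of each new cell.

Insert 4: appended to row 1. P = [[4]].
Insert 2: 2 bumps 4 from row 1; 4 starts row 2. P = [[2], [4]].
Insert 1: 1 bumps 2 from row 1; 2 bumps 4 from row 2; 4 starts row 3. P = [[1], [2], [4]].
Insert 3: appended to row 1. P = [[1, 3], [2], [4]].
Insert 6: appended to row 1. P = [[1, 3, 6], [2], [4]].
Insert 5: 5 bumps 6 from row 1; 6 appends to row 2. P = [[1, 3, 5], [2, 6], [4]].
Insert 7: appended to row 1. P = [[1, 3, 5, 7], [2, 6], [4]].
Insert 8: appended to row 1. P = [[1, 3, 5, 7, 8], [2, 6], [4]].

So P = [[1, 3, 5, 7, 8], [2, 6], [4]], Q = [[1, 4, 5, 7, 8], [2, 6], [3]].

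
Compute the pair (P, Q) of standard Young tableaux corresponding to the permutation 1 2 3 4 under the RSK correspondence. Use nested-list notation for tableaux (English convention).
Insert each entry of the permutation into P by Schensted row insertion, recording in Q the position of each new cell.

Insert 1: appended to row 1. P = [[1]].
Insert 2: appended to row 1. P = [[1, 2]].
Insert 3: appended to row 1. P = [[1, 2, 3]].
Insert 4: appended to row 1. P = [[1, 2, 3, 4]].

So P = [[1, 2, 3, 4]], Q = [[1, 2, 3, 4]].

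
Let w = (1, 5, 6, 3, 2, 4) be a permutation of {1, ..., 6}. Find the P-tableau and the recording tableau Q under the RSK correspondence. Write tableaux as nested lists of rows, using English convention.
Insert each entry of the permutation into P by Schensted row insertion, recording in Q the position of each new cell.

After inserting 1: P = [[1]].
After inserting 5: P = [[1, 5]].
After inserting 6: P = [[1, 5, 6]].
After inserting 3: P = [[1, 3, 6], [5]].
After inserting 2: P = [[1, 2, 6], [3], [5]].
After inserting 4: P = [[1, 2, 4], [3, 6], [5]].

So P = [[1, 2, 4], [3, 6], [5]], Q = [[1, 2, 3], [4, 6], [5]].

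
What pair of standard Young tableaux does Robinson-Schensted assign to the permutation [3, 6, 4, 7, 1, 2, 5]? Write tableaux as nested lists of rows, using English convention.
P = [[1, 2, 5], [3, 4, 7], [6]], Q = [[1, 2, 4], [3, 6, 7], [5]]

Insert each entry of the permutation into P by Schensted row insertion, recording in Q the position of each new cell.

Insert 3: appended to row 1. P = [[3]], Q = [[1]].
Insert 6: appended to row 1. P = [[3, 6]], Q = [[1, 2]].
Insert 4: 4 bumps 6 from row 1; 6 starts row 2. P = [[3, 4], [6]], Q = [[1, 2], [3]].
Insert 7: appended to row 1. P = [[3, 4, 7], [6]], Q = [[1, 2, 4], [3]].
Insert 1: 1 bumps 3 from row 1; 3 bumps 6 from row 2; 6 starts row 3. P = [[1, 4, 7], [3], [6]], Q = [[1, 2, 4], [3], [5]].
Insert 2: 2 bumps 4 from row 1; 4 appends to row 2. P = [[1, 2, 7], [3, 4], [6]], Q = [[1, 2, 4], [3, 6], [5]].
Insert 5: 5 bumps 7 from row 1; 7 appends to row 2. P = [[1, 2, 5], [3, 4, 7], [6]], Q = [[1, 2, 4], [3, 6, 7], [5]].

So P = [[1, 2, 5], [3, 4, 7], [6]], Q = [[1, 2, 4], [3, 6, 7], [5]].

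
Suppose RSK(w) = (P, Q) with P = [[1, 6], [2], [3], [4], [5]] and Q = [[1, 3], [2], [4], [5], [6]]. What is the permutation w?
Reverse the RSK construction: for i from n down to 1, find the cell of Q containing i, remove the entry at that cell from P, and reverse-bump it up through P; the value ejected from row 1 is w(i).

Step i=6: Q has 6 at row 5, column 1; remove 5 from row 5 of P and reverse-bump: 5 enters row 4 and ejects 4; 4 enters row 3 and ejects 3; 3 enters row 2 and ejects 2; 2 enters row 1 and ejects 1. So w(6) = 1. P is now [[2, 6], [3], [4], [5]].
Step i=5: Q has 5 at row 4, column 1; remove 5 from row 4 of P and reverse-bump: 5 enters row 3 and ejects 4; 4 enters row 2 and ejects 3; 3 enters row 1 and ejects 2. So w(5) = 2. P is now [[3, 6], [4], [5]].
Step i=4: Q has 4 at row 3, column 1; remove 5 from row 3 of P and reverse-bump: 5 enters row 2 and ejects 4; 4 enters row 1 and ejects 3. So w(4) = 3. P is now [[4, 6], [5]].
Step i=3: Q has 3 at row 1, column 2; remove that cell from P, ejecting 6. So w(3) = 6. P is now [[4], [5]].
Step i=2: Q has 2 at row 2, column 1; remove 5 from row 2 of P and reverse-bump: 5 enters row 1 and ejects 4. So w(2) = 4. P is now [[5]].
Step i=1: Q has 1 at row 1, column 1; remove that cell from P, ejecting 5. So w(1) = 5. P is now [].

So w = 5 4 6 3 2 1.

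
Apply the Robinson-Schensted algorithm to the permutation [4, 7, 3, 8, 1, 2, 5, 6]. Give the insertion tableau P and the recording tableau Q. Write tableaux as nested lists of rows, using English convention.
Insert each entry of the permutation into P by Schensted row insertion, recording in Q the position of each new cell.

After inserting 4: P = [[4]].
After inserting 7: P = [[4, 7]].
After inserting 3: P = [[3, 7], [4]].
After inserting 8: P = [[3, 7, 8], [4]].
After inserting 1: P = [[1, 7, 8], [3], [4]].
After inserting 2: P = [[1, 2, 8], [3, 7], [4]].
After inserting 5: P = [[1, 2, 5], [3, 7, 8], [4]].
After inserting 6: P = [[1, 2, 5, 6], [3, 7, 8], [4]].

So P = [[1, 2, 5, 6], [3, 7, 8], [4]], Q = [[1, 2, 4, 8], [3, 6, 7], [5]].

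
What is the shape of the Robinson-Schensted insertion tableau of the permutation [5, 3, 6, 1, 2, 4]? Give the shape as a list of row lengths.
[3, 2, 1]

RSK row insertion gives P = [[1, 2, 4], [3, 6], [5]], which has shape [3, 2, 1].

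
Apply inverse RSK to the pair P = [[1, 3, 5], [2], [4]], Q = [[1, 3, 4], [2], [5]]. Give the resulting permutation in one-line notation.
4 2 3 5 1

Reverse the RSK construction: for i from n down to 1, find the cell of Q containing i, remove the entry at that cell from P, and reverse-bump it up through P; the value ejected from row 1 is w(i).

Step i=5: Q has 5 at row 3, column 1; remove 4 from row 3 of P and reverse-bump: 4 enters row 2 and ejects 2; 2 enters row 1 and ejects 1. So w(5) = 1. P is now [[2, 3, 5], [4]].
Step i=4: Q has 4 at row 1, column 3; remove that cell from P, ejecting 5. So w(4) = 5. P is now [[2, 3], [4]].
Step i=3: Q has 3 at row 1, column 2; remove that cell from P, ejecting 3. So w(3) = 3. P is now [[2], [4]].
Step i=2: Q has 2 at row 2, column 1; remove 4 from row 2 of P and reverse-bump: 4 enters row 1 and ejects 2. So w(2) = 2. P is now [[4]].
Step i=1: Q has 1 at row 1, column 1; remove that cell from P, ejecting 4. So w(1) = 4. P is now [].

So w = 4 2 3 5 1.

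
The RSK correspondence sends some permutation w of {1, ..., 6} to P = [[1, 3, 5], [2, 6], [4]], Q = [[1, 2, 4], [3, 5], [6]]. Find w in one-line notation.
2 4 3 6 5 1

Reverse the RSK construction: for i from n down to 1, find the cell of Q containing i, remove the entry at that cell from P, and reverse-bump it up through P; the value ejected from row 1 is w(i).

Step i=6: Q has 6 at row 3, column 1; remove 4 from row 3 of P and reverse-bump: 4 enters row 2 and ejects 2; 2 enters row 1 and ejects 1. So w(6) = 1. P is now [[2, 3, 5], [4, 6]].
Step i=5: Q has 5 at row 2, column 2; remove 6 from row 2 of P and reverse-bump: 6 enters row 1 and ejects 5. So w(5) = 5. P is now [[2, 3, 6], [4]].
Step i=4: Q has 4 at row 1, column 3; remove that cell from P, ejecting 6. So w(4) = 6. P is now [[2, 3], [4]].
Step i=3: Q has 3 at row 2, column 1; remove 4 from row 2 of P and reverse-bump: 4 enters row 1 and ejects 3. So w(3) = 3. P is now [[2, 4]].
Step i=2: Q has 2 at row 1, column 2; remove that cell from P, ejecting 4. So w(2) = 4. P is now [[2]].
Step i=1: Q has 1 at row 1, column 1; remove that cell from P, ejecting 2. So w(1) = 2. P is now [].

So w = 2 4 3 6 5 1.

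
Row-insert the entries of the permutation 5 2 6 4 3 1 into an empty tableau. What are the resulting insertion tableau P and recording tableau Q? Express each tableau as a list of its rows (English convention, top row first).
P = [[1, 3], [2, 6], [4], [5]], Q = [[1, 3], [2, 4], [5], [6]]

Insert each entry of the permutation into P by Schensted row insertion, recording in Q the position of each new cell.

Insert 5: appended to row 1. P = [[5]].
Insert 2: 2 bumps 5 from row 1; 5 starts row 2. P = [[2], [5]].
Insert 6: appended to row 1. P = [[2, 6], [5]].
Insert 4: 4 bumps 6 from row 1; 6 appends to row 2. P = [[2, 4], [5, 6]].
Insert 3: 3 bumps 4 from row 1; 4 bumps 5 from row 2; 5 starts row 3. P = [[2, 3], [4, 6], [5]].
Insert 1: 1 bumps 2 from row 1; 2 bumps 4 from row 2; 4 bumps 5 from row 3; 5 starts row 4. P = [[1, 3], [2, 6], [4], [5]].

So P = [[1, 3], [2, 6], [4], [5]], Q = [[1, 3], [2, 4], [5], [6]].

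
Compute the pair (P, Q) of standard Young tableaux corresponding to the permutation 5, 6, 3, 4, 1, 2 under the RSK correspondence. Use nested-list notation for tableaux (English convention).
P = [[1, 2], [3, 4], [5, 6]], Q = [[1, 2], [3, 4], [5, 6]]

Insert each entry of the permutation into P by Schensted row insertion, recording in Q the position of each new cell.

Insert 5: appended to row 1. P = [[5]].
Insert 6: appended to row 1. P = [[5, 6]].
Insert 3: 3 bumps 5 from row 1; 5 starts row 2. P = [[3, 6], [5]].
Insert 4: 4 bumps 6 from row 1; 6 appends to row 2. P = [[3, 4], [5, 6]].
Insert 1: 1 bumps 3 from row 1; 3 bumps 5 from row 2; 5 starts row 3. P = [[1, 4], [3, 6], [5]].
Insert 2: 2 bumps 4 from row 1; 4 bumps 6 from row 2; 6 appends to row 3. P = [[1, 2], [3, 4], [5, 6]].

So P = [[1, 2], [3, 4], [5, 6]], Q = [[1, 2], [3, 4], [5, 6]].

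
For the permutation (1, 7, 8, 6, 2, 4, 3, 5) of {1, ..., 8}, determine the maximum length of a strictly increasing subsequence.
4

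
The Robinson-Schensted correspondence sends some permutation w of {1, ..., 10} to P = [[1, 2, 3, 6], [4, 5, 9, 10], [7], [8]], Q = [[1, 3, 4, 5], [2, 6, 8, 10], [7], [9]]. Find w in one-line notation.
Reverse the RSK construction: for i from n down to 1, find the cell of Q containing i, remove the entry at that cell from P, and reverse-bump it up through P; the value ejected from row 1 is w(i).

Step i=10: Q has 10 at row 2, column 4; remove 10 from row 2 of P and reverse-bump: 10 enters row 1 and ejects 6. So w(10) = 6. P is now [[1, 2, 3, 10], [4, 5, 9], [7], [8]].
Step i=9: Q has 9 at row 4, column 1; remove 8 from row 4 of P and reverse-bump: 8 enters row 3 and ejects 7; 7 enters row 2 and ejects 5; 5 enters row 1 and ejects 3. So w(9) = 3. P is now [[1, 2, 5, 10], [4, 7, 9], [8]].
Step i=8: Q has 8 at row 2, column 3; remove 9 from row 2 of P and reverse-bump: 9 enters row 1 and ejects 5. So w(8) = 5. P is now [[1, 2, 9, 10], [4, 7], [8]].
Step i=7: Q has 7 at row 3, column 1; remove 8 from row 3 of P and reverse-bump: 8 enters row 2 and ejects 7; 7 enters row 1 and ejects 2. So w(7) = 2. P is now [[1, 7, 9, 10], [4, 8]].
Step i=6: Q has 6 at row 2, column 2; remove 8 from row 2 of P and reverse-bump: 8 enters row 1 and ejects 7. So w(6) = 7. P is now [[1, 8, 9, 10], [4]].
Step i=5: Q has 5 at row 1, column 4; remove that cell from P, ejecting 10. So w(5) = 10. P is now [[1, 8, 9], [4]].
Step i=4: Q has 4 at row 1, column 3; remove that cell from P, ejecting 9. So w(4) = 9. P is now [[1, 8], [4]].
Step i=3: Q has 3 at row 1, column 2; remove that cell from P, ejecting 8. So w(3) = 8. P is now [[1], [4]].
Step i=2: Q has 2 at row 2, column 1; remove 4 from row 2 of P and reverse-bump: 4 enters row 1 and ejects 1. So w(2) = 1. P is now [[4]].
Step i=1: Q has 1 at row 1, column 1; remove that cell from P, ejecting 4. So w(1) = 4. P is now [].

So w = 4 1 8 9 10 7 2 5 3 6.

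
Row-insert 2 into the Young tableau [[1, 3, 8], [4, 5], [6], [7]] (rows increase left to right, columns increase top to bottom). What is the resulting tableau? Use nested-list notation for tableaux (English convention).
[[1, 2, 8], [3, 5], [4], [6], [7]]

In row 1, 2 replaces 3 (the leftmost entry greater than 2); 3 is bumped to row 2. In row 2, 3 replaces 4 (the leftmost entry greater than 3); 4 is bumped to row 3. In row 3, 4 replaces 6 (the leftmost entry greater than 4); 6 is bumped to row 4. In row 4, 6 replaces 7 (the leftmost entry greater than 6); 7 is bumped to row 5. 7 starts a new row 5. The new tableau is [[1, 2, 8], [3, 5], [4], [6], [7]].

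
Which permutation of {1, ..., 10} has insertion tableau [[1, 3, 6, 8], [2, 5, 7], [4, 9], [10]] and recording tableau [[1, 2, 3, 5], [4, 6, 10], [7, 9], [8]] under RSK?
Reverse RSK: for i = n, n-1, ..., 1, locate i in Q, remove the corresponding corner cell from P, and reverse-bump its entry up through P; the value ejected from row 1 is w(i).

So w = 4 5 7 2 10 9 8 1 3 6.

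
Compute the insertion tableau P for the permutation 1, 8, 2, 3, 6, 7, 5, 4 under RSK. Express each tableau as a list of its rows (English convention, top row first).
P = [[1, 2, 3, 4, 7], [5], [6], [8]]

Insert 1: appended to row 1. P = [[1]].
Insert 8: appended to row 1. P = [[1, 8]].
Insert 2: 2 bumps 8 from row 1; 8 starts row 2. P = [[1, 2], [8]].
Insert 3: appended to row 1. P = [[1, 2, 3], [8]].
Insert 6: appended to row 1. P = [[1, 2, 3, 6], [8]].
Insert 7: appended to row 1. P = [[1, 2, 3, 6, 7], [8]].
Insert 5: 5 bumps 6 from row 1; 6 bumps 8 from row 2; 8 starts row 3. P = [[1, 2, 3, 5, 7], [6], [8]].
Insert 4: 4 bumps 5 from row 1; 5 bumps 6 from row 2; 6 bumps 8 from row 3; 8 starts row 4. P = [[1, 2, 3, 4, 7], [5], [6], [8]].

So P = [[1, 2, 3, 4, 7], [5], [6], [8]].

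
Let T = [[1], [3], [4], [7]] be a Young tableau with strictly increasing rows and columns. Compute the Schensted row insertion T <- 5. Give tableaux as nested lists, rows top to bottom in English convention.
[[1, 5], [3], [4], [7]]

5 is larger than every entry of row 1, so it is appended to row 1. The new tableau is [[1, 5], [3], [4], [7]].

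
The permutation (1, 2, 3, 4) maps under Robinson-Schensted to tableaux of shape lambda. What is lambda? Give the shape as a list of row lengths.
Row-insert each entry into an empty tableau.

After inserting 1: P = [[1]].
After inserting 2: P = [[1, 2]].
After inserting 3: P = [[1, 2, 3]].
After inserting 4: P = [[1, 2, 3, 4]].

The final insertion tableau P = [[1, 2, 3, 4]] has shape [4].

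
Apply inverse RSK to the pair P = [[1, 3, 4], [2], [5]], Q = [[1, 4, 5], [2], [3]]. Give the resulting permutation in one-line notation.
Reverse the RSK construction: for i from n down to 1, find the cell of Q containing i, remove the entry at that cell from P, and reverse-bump it up through P; the value ejected from row 1 is w(i).

Step i=5: Q has 5 at row 1, column 3; remove that cell from P, ejecting 4. So w(5) = 4. P is now [[1, 3], [2], [5]].
Step i=4: Q has 4 at row 1, column 2; remove that cell from P, ejecting 3. So w(4) = 3. P is now [[1], [2], [5]].
Step i=3: Q has 3 at row 3, column 1; remove 5 from row 3 of P and reverse-bump: 5 enters row 2 and ejects 2; 2 enters row 1 and ejects 1. So w(3) = 1. P is now [[2], [5]].
Step i=2: Q has 2 at row 2, column 1; remove 5 from row 2 of P and reverse-bump: 5 enters row 1 and ejects 2. So w(2) = 2. P is now [[5]].
Step i=1: Q has 1 at row 1, column 1; remove that cell from P, ejecting 5. So w(1) = 5. P is now [].

So w = 5 2 1 3 4.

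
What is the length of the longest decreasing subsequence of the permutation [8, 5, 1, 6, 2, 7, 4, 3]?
4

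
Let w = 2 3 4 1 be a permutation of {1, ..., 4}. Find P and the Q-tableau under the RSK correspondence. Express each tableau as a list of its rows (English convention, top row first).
P = [[1, 3, 4], [2]], Q = [[1, 2, 3], [4]]

Insert each entry of the permutation into P by Schensted row insertion, recording in Q the position of each new cell.

Insert 2: appended to row 1. P = [[2]], Q = [[1]].
Insert 3: appended to row 1. P = [[2, 3]], Q = [[1, 2]].
Insert 4: appended to row 1. P = [[2, 3, 4]], Q = [[1, 2, 3]].
Insert 1: 1 bumps 2 from row 1; 2 starts row 2. P = [[1, 3, 4], [2]], Q = [[1, 2, 3], [4]].

So P = [[1, 3, 4], [2]], Q = [[1, 2, 3], [4]].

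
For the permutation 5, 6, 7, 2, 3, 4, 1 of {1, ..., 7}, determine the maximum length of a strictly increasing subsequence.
3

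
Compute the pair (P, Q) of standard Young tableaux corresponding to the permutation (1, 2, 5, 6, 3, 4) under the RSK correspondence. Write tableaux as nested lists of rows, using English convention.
Insert each entry of the permutation into P by Schensted row insertion, recording in Q the position of each new cell.

Insert 1: appended to row 1. P = [[1]].
Insert 2: appended to row 1. P = [[1, 2]].
Insert 5: appended to row 1. P = [[1, 2, 5]].
Insert 6: appended to row 1. P = [[1, 2, 5, 6]].
Insert 3: 3 bumps 5 from row 1; 5 starts row 2. P = [[1, 2, 3, 6], [5]].
Insert 4: 4 bumps 6 from row 1; 6 appends to row 2. P = [[1, 2, 3, 4], [5, 6]].

So P = [[1, 2, 3, 4], [5, 6]], Q = [[1, 2, 3, 4], [5, 6]].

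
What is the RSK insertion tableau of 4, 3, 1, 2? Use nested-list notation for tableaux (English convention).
P = [[1, 2], [3], [4]]

Insert 4: appended to row 1. P = [[4]].
Insert 3: 3 bumps 4 from row 1; 4 starts row 2. P = [[3], [4]].
Insert 1: 1 bumps 3 from row 1; 3 bumps 4 from row 2; 4 starts row 3. P = [[1], [3], [4]].
Insert 2: appended to row 1. P = [[1, 2], [3], [4]].

So P = [[1, 2], [3], [4]].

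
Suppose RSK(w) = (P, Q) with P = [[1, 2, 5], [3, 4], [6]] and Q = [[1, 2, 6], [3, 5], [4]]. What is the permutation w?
3 6 4 1 2 5

Reverse the RSK construction: for i from n down to 1, find the cell of Q containing i, remove the entry at that cell from P, and reverse-bump it up through P; the value ejected from row 1 is w(i).

Step i=6: Q has 6 at row 1, column 3; remove that cell from P, ejecting 5. So w(6) = 5. P is now [[1, 2], [3, 4], [6]].
Step i=5: Q has 5 at row 2, column 2; remove 4 from row 2 of P and reverse-bump: 4 enters row 1 and ejects 2. So w(5) = 2. P is now [[1, 4], [3], [6]].
Step i=4: Q has 4 at row 3, column 1; remove 6 from row 3 of P and reverse-bump: 6 enters row 2 and ejects 3; 3 enters row 1 and ejects 1. So w(4) = 1. P is now [[3, 4], [6]].
Step i=3: Q has 3 at row 2, column 1; remove 6 from row 2 of P and reverse-bump: 6 enters row 1 and ejects 4. So w(3) = 4. P is now [[3, 6]].
Step i=2: Q has 2 at row 1, column 2; remove that cell from P, ejecting 6. So w(2) = 6. P is now [[3]].
Step i=1: Q has 1 at row 1, column 1; remove that cell from P, ejecting 3. So w(1) = 3. P is now [].

So w = 3 6 4 1 2 5.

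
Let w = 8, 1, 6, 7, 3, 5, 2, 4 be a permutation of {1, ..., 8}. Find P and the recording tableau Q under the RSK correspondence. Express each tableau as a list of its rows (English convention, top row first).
P = [[1, 2, 4], [3, 5], [6, 7], [8]], Q = [[1, 3, 4], [2, 6], [5, 8], [7]]

Insert each entry of the permutation into P by Schensted row insertion, recording in Q the position of each new cell.

Insert 8: appended to row 1. P = [[8]].
Insert 1: 1 bumps 8 from row 1; 8 starts row 2. P = [[1], [8]].
Insert 6: appended to row 1. P = [[1, 6], [8]].
Insert 7: appended to row 1. P = [[1, 6, 7], [8]].
Insert 3: 3 bumps 6 from row 1; 6 bumps 8 from row 2; 8 starts row 3. P = [[1, 3, 7], [6], [8]].
Insert 5: 5 bumps 7 from row 1; 7 appends to row 2. P = [[1, 3, 5], [6, 7], [8]].
Insert 2: 2 bumps 3 from row 1; 3 bumps 6 from row 2; 6 bumps 8 from row 3; 8 starts row 4. P = [[1, 2, 5], [3, 7], [6], [8]].
Insert 4: 4 bumps 5 from row 1; 5 bumps 7 from row 2; 7 appends to row 3. P = [[1, 2, 4], [3, 5], [6, 7], [8]].

So P = [[1, 2, 4], [3, 5], [6, 7], [8]], Q = [[1, 3, 4], [2, 6], [5, 8], [7]].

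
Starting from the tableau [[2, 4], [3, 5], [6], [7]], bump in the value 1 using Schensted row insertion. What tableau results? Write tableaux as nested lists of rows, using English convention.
In row 1, 1 replaces 2 (the leftmost entry greater than 1); 2 is bumped to row 2. In row 2, 2 replaces 3 (the leftmost entry greater than 2); 3 is bumped to row 3. In row 3, 3 replaces 6 (the leftmost entry greater than 3); 6 is bumped to row 4. In row 4, 6 replaces 7 (the leftmost entry greater than 6); 7 is bumped to row 5. 7 starts a new row 5. The new tableau is [[1, 4], [2, 5], [3], [6], [7]].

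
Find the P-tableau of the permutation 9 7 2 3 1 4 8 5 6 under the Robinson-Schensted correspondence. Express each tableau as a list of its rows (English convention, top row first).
P = [[1, 3, 4, 5, 6], [2, 8], [7], [9]]

Insert 9: appended to row 1. P = [[9]].
Insert 7: 7 bumps 9 from row 1; 9 starts row 2. P = [[7], [9]].
Insert 2: 2 bumps 7 from row 1; 7 bumps 9 from row 2; 9 starts row 3. P = [[2], [7], [9]].
Insert 3: appended to row 1. P = [[2, 3], [7], [9]].
Insert 1: 1 bumps 2 from row 1; 2 bumps 7 from row 2; 7 bumps 9 from row 3; 9 starts row 4. P = [[1, 3], [2], [7], [9]].
Insert 4: appended to row 1. P = [[1, 3, 4], [2], [7], [9]].
Insert 8: appended to row 1. P = [[1, 3, 4, 8], [2], [7], [9]].
Insert 5: 5 bumps 8 from row 1; 8 appends to row 2. P = [[1, 3, 4, 5], [2, 8], [7], [9]].
Insert 6: appended to row 1. P = [[1, 3, 4, 5, 6], [2, 8], [7], [9]].

So P = [[1, 3, 4, 5, 6], [2, 8], [7], [9]].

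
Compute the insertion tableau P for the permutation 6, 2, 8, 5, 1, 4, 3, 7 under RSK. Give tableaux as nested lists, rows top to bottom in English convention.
P = [[1, 3, 7], [2, 4], [5, 8], [6]]

Insert 6: appended to row 1. P = [[6]].
Insert 2: 2 bumps 6 from row 1; 6 starts row 2. P = [[2], [6]].
Insert 8: appended to row 1. P = [[2, 8], [6]].
Insert 5: 5 bumps 8 from row 1; 8 appends to row 2. P = [[2, 5], [6, 8]].
Insert 1: 1 bumps 2 from row 1; 2 bumps 6 from row 2; 6 starts row 3. P = [[1, 5], [2, 8], [6]].
Insert 4: 4 bumps 5 from row 1; 5 bumps 8 from row 2; 8 appends to row 3. P = [[1, 4], [2, 5], [6, 8]].
Insert 3: 3 bumps 4 from row 1; 4 bumps 5 from row 2; 5 bumps 6 from row 3; 6 starts row 4. P = [[1, 3], [2, 4], [5, 8], [6]].
Insert 7: appended to row 1. P = [[1, 3, 7], [2, 4], [5, 8], [6]].

So P = [[1, 3, 7], [2, 4], [5, 8], [6]].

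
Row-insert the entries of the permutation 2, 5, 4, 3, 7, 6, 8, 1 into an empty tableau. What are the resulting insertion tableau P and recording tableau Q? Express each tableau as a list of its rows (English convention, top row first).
Insert each entry of the permutation into P by Schensted row insertion, recording in Q the position of each new cell.

Insert 2: appended to row 1. P = [[2]].
Insert 5: appended to row 1. P = [[2, 5]].
Insert 4: 4 bumps 5 from row 1; 5 starts row 2. P = [[2, 4], [5]].
Insert 3: 3 bumps 4 from row 1; 4 bumps 5 from row 2; 5 starts row 3. P = [[2, 3], [4], [5]].
Insert 7: appended to row 1. P = [[2, 3, 7], [4], [5]].
Insert 6: 6 bumps 7 from row 1; 7 appends to row 2. P = [[2, 3, 6], [4, 7], [5]].
Insert 8: appended to row 1. P = [[2, 3, 6, 8], [4, 7], [5]].
Insert 1: 1 bumps 2 from row 1; 2 bumps 4 from row 2; 4 bumps 5 from row 3; 5 starts row 4. P = [[1, 3, 6, 8], [2, 7], [4], [5]].

So P = [[1, 3, 6, 8], [2, 7], [4], [5]], Q = [[1, 2, 5, 7], [3, 6], [4], [8]].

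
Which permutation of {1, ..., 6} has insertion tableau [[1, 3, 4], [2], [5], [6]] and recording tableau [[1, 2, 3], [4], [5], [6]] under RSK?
Reverse the RSK construction: for i from n down to 1, find the cell of Q containing i, remove the entry at that cell from P, and reverse-bump it up through P; the value ejected from row 1 is w(i).

Step i=6: Q has 6 at row 4, column 1; remove 6 from row 4 of P and reverse-bump: 6 enters row 3 and ejects 5; 5 enters row 2 and ejects 2; 2 enters row 1 and ejects 1. So w(6) = 1. P is now [[2, 3, 4], [5], [6]].
Step i=5: Q has 5 at row 3, column 1; remove 6 from row 3 of P and reverse-bump: 6 enters row 2 and ejects 5; 5 enters row 1 and ejects 4. So w(5) = 4. P is now [[2, 3, 5], [6]].
Step i=4: Q has 4 at row 2, column 1; remove 6 from row 2 of P and reverse-bump: 6 enters row 1 and ejects 5. So w(4) = 5. P is now [[2, 3, 6]].
Step i=3: Q has 3 at row 1, column 3; remove that cell from P, ejecting 6. So w(3) = 6. P is now [[2, 3]].
Step i=2: Q has 2 at row 1, column 2; remove that cell from P, ejecting 3. So w(2) = 3. P is now [[2]].
Step i=1: Q has 1 at row 1, column 1; remove that cell from P, ejecting 2. So w(1) = 2. P is now [].

So w = 2 3 6 5 4 1.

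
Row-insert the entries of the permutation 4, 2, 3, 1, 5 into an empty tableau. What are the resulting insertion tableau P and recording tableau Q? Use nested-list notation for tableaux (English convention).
Insert each entry of the permutation into P by Schensted row insertion, recording in Q the position of each new cell.

Insert 4: appended to row 1. P = [[4]], Q = [[1]].
Insert 2: 2 bumps 4 from row 1; 4 starts row 2. P = [[2], [4]], Q = [[1], [2]].
Insert 3: appended to row 1. P = [[2, 3], [4]], Q = [[1, 3], [2]].
Insert 1: 1 bumps 2 from row 1; 2 bumps 4 from row 2; 4 starts row 3. P = [[1, 3], [2], [4]], Q = [[1, 3], [2], [4]].
Insert 5: appended to row 1. P = [[1, 3, 5], [2], [4]], Q = [[1, 3, 5], [2], [4]].

So P = [[1, 3, 5], [2], [4]], Q = [[1, 3, 5], [2], [4]].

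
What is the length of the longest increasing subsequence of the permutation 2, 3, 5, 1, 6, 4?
4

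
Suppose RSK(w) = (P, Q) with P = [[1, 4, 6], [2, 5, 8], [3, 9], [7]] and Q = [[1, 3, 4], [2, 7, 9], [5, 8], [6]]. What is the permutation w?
Reverse the RSK construction: for i from n down to 1, find the cell of Q containing i, remove the entry at that cell from P, and reverse-bump it up through P; the value ejected from row 1 is w(i).

Step i=9: Q has 9 at row 2, column 3; remove 8 from row 2 of P and reverse-bump: 8 enters row 1 and ejects 6. So w(9) = 6. P is now [[1, 4, 8], [2, 5], [3, 9], [7]].
Step i=8: Q has 8 at row 3, column 2; remove 9 from row 3 of P and reverse-bump: 9 enters row 2 and ejects 5; 5 enters row 1 and ejects 4. So w(8) = 4. P is now [[1, 5, 8], [2, 9], [3], [7]].
Step i=7: Q has 7 at row 2, column 2; remove 9 from row 2 of P and reverse-bump: 9 enters row 1 and ejects 8. So w(7) = 8. P is now [[1, 5, 9], [2], [3], [7]].
Step i=6: Q has 6 at row 4, column 1; remove 7 from row 4 of P and reverse-bump: 7 enters row 3 and ejects 3; 3 enters row 2 and ejects 2; 2 enters row 1 and ejects 1. So w(6) = 1. P is now [[2, 5, 9], [3], [7]].
Step i=5: Q has 5 at row 3, column 1; remove 7 from row 3 of P and reverse-bump: 7 enters row 2 and ejects 3; 3 enters row 1 and ejects 2. So w(5) = 2. P is now [[3, 5, 9], [7]].
Step i=4: Q has 4 at row 1, column 3; remove that cell from P, ejecting 9. So w(4) = 9. P is now [[3, 5], [7]].
Step i=3: Q has 3 at row 1, column 2; remove that cell from P, ejecting 5. So w(3) = 5. P is now [[3], [7]].
Step i=2: Q has 2 at row 2, column 1; remove 7 from row 2 of P and reverse-bump: 7 enters row 1 and ejects 3. So w(2) = 3. P is now [[7]].
Step i=1: Q has 1 at row 1, column 1; remove that cell from P, ejecting 7. So w(1) = 7. P is now [].

So w = 7 3 5 9 2 1 8 4 6.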